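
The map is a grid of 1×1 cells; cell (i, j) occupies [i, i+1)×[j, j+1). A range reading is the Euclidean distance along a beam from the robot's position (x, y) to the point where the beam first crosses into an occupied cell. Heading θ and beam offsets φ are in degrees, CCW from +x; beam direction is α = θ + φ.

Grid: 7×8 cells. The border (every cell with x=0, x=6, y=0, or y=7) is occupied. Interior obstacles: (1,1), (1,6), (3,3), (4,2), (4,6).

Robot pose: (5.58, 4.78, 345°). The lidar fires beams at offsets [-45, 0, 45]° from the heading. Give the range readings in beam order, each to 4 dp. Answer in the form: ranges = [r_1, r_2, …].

beam 1: φ=-45°, α=300°
  d=(0.5000,-0.8660)  start (5,4)  tX=0.8400 tY=0.9007  stride 1/|dx|=2.0000 1/|dy|=1.1547
    cross x-line → (6,4), t=0.8400 (wall)
  → r_1 = 0.8400
beam 2: φ=0°, α=345°
  d=(0.9659,-0.2588)  start (5,4)  tX=0.4348 tY=3.0137  stride 1/|dx|=1.0353 1/|dy|=3.8637
    cross x-line → (6,4), t=0.4348 (wall)
  → r_2 = 0.4348
beam 3: φ=45°, α=30°
  d=(0.8660,0.5000)  start (5,4)  tX=0.4850 tY=0.4400  stride 1/|dx|=1.1547 1/|dy|=2.0000
    cross y-line → (5,5), t=0.4400
    cross x-line → (6,5), t=0.4850 (wall)
  → r_3 = 0.4850

ranges = [0.8400, 0.4348, 0.4850]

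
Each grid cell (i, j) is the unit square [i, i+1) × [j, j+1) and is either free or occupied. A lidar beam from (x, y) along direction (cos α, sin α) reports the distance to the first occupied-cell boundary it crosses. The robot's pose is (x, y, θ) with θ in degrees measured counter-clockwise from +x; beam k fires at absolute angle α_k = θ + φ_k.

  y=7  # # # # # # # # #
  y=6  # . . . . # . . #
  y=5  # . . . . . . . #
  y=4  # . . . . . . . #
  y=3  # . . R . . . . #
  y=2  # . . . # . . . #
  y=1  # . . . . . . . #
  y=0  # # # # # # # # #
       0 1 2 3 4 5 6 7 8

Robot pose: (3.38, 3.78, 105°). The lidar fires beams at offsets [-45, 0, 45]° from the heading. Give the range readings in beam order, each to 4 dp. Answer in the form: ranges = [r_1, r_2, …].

ranges = [3.2400, 3.3336, 2.7482]

beam 1: φ=-45°, α=60°
  direction (0.5000, 0.8660); cell (3,3); t to first gridline: x 1.2400, y 0.2540 (then +2.0000 / +1.1547)
    (3,4) via y @ 0.2540
    (4,4) via x @ 1.2400
    (4,5) via y @ 1.4087
    (4,6) via y @ 2.5634
    (5,6) via x @ 3.2400  # hit
  → r_1 = 3.2400
beam 2: φ=0°, α=105°
  direction (-0.2588, 0.9659); cell (3,3); t to first gridline: x 1.4682, y 0.2278 (then +3.8637 / +1.0353)
    (3,4) via y @ 0.2278
    (3,5) via y @ 1.2630
    (2,5) via x @ 1.4682
    (2,6) via y @ 2.2983
    (2,7) via y @ 3.3336  # hit
  → r_2 = 3.3336
beam 3: φ=45°, α=150°
  direction (-0.8660, 0.5000); cell (3,3); t to first gridline: x 0.4388, y 0.4400 (then +1.1547 / +2.0000)
    (2,3) via x @ 0.4388
    (2,4) via y @ 0.4400
    (1,4) via x @ 1.5935
    (1,5) via y @ 2.4400
    (0,5) via x @ 2.7482  # hit
  → r_3 = 2.7482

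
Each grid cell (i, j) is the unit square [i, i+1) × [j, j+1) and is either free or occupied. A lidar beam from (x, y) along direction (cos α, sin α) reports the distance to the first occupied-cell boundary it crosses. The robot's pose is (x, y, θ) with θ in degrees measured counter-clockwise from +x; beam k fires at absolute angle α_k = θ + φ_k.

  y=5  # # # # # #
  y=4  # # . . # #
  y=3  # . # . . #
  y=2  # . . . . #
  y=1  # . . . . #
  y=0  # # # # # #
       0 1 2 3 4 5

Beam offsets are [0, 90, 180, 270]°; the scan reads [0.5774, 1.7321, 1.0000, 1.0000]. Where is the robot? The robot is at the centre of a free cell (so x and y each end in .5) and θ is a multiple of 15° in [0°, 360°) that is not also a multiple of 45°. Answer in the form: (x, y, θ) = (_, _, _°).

Enumerate (i+0.5, j+0.5, θ) over the 13 free cells and 16 admissible headings. For each, cast all 4 beams and compare to the given ranges.
  (3.5, 2.5, 75°): beam 1 = 1.9319 ≠ 0.5774 ✗
  (3.5, 1.5, 300°): beam 3 = 1.7321 ≠ 1.0000 ✗
  (1.5, 3.5, 285°): beam 1 = 2.5882 ≠ 0.5774 ✗
  …
  (1.5, 2.5, 210°): r_1=0.5774, r_2=1.7321, r_3=1.0000, r_4=1.0000 — all match ✓
Only this pose fits every beam.

(x, y, θ) = (1.5, 2.5, 210°)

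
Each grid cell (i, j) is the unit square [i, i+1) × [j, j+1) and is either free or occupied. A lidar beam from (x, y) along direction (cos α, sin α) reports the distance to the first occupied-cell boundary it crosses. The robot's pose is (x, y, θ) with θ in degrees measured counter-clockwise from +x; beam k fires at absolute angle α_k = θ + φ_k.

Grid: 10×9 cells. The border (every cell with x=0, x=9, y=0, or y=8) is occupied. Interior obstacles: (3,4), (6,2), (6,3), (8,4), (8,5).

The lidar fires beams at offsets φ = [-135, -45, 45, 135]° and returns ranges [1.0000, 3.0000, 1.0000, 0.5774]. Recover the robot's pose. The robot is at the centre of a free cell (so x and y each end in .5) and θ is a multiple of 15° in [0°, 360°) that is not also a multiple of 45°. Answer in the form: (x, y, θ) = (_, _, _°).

(x, y, θ) = (5.5, 1.5, 165°)

Candidates: 51 free-cell centres × 16 headings = 816 poses. Raycast each; keep the one whose scan matches to 4 dp.
  (7.5, 5.5, 75°): beam 2 = 0.5774 ≠ 3.0000 ✗
  (8.5, 3.5, 210°): beam 1 = 0.5176 ≠ 1.0000 ✗
  (5.5, 6.5, 240°): beam 1 = 1.5529 ≠ 1.0000 ✗
  (1.5, 1.5, 15°): beam 1 = 0.5774 ≠ 1.0000 ✗
  …
  (5.5, 1.5, 165°): r_1=1.0000, r_2=3.0000, r_3=1.0000, r_4=0.5774 — all match ✓
No second candidate reproduces the full scan.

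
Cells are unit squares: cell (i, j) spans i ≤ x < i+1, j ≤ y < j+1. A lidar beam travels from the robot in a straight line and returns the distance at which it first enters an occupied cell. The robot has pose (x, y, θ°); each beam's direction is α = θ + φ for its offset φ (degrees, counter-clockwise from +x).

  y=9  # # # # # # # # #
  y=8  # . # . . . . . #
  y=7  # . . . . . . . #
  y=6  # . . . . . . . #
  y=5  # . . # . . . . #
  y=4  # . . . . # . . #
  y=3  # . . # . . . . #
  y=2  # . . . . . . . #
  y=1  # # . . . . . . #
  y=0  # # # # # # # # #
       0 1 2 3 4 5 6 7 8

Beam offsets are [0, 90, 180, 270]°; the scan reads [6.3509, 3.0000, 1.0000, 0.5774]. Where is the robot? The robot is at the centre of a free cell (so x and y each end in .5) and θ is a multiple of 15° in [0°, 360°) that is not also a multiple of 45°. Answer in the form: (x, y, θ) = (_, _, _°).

Candidates: 51 free-cell centres × 16 headings = 816 poses. Raycast each; keep the one whose scan matches to 4 dp.
  (3.5, 7.5, 60°): beam 1 = 1.7321 ≠ 6.3509 ✗
  (1.5, 8.5, 345°): beam 1 = 0.5176 ≠ 6.3509 ✗
  (4.5, 1.5, 285°): beam 1 = 0.5176 ≠ 6.3509 ✗
  (6.5, 6.5, 30°): beam 1 = 1.7321 ≠ 6.3509 ✗
  …
  (6.5, 8.5, 210°): r_1=6.3509, r_2=3.0000, r_3=1.0000, r_4=0.5774 — all match ✓
Only this pose fits every beam.

(x, y, θ) = (6.5, 8.5, 210°)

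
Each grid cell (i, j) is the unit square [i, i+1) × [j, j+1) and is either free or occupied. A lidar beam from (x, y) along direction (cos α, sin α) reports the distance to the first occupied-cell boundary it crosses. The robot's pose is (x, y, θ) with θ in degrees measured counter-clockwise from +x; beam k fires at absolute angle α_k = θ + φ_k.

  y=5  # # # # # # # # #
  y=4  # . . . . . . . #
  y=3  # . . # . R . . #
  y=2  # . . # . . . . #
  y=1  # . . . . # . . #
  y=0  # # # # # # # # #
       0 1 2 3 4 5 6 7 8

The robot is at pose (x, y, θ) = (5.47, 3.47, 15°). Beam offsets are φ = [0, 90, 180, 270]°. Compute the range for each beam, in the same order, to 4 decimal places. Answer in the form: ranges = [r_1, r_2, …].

beam 1: φ=0°, α=15°
  direction (0.9659, 0.2588); cell (5,3); t to first gridline: x 0.5487, y 2.0478 (then +1.0353 / +3.8637)
    (6,3) via x @ 0.5487
    (7,3) via x @ 1.5840
    (7,4) via y @ 2.0478
    (8,4) via x @ 2.6192  # hit
  → r_1 = 2.6192
beam 2: φ=90°, α=105°
  direction (-0.2588, 0.9659); cell (5,3); t to first gridline: x 1.8159, y 0.5487 (then +3.8637 / +1.0353)
    (5,4) via y @ 0.5487
    (5,5) via y @ 1.5840  # hit
  → r_2 = 1.5840
beam 3: φ=180°, α=195°
  direction (-0.9659, -0.2588); cell (5,3); t to first gridline: x 0.4866, y 1.8159 (then +1.0353 / +3.8637)
    (4,3) via x @ 0.4866
    (3,3) via x @ 1.5219  # hit
  → r_3 = 1.5219
beam 4: φ=270°, α=285°
  direction (0.2588, -0.9659); cell (5,3); t to first gridline: x 2.0478, y 0.4866 (then +3.8637 / +1.0353)
    (5,2) via y @ 0.4866
    (5,1) via y @ 1.5219  # hit
  → r_4 = 1.5219

ranges = [2.6192, 1.5840, 1.5219, 1.5219]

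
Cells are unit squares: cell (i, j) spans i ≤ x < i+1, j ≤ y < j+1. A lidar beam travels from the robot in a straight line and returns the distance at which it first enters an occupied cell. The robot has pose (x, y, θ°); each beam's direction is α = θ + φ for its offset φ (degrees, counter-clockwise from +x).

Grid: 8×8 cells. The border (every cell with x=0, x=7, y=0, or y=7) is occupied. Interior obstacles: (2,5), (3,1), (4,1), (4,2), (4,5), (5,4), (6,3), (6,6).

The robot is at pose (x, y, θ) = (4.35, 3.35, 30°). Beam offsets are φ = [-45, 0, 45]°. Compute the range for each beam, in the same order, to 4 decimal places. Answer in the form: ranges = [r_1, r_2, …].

beam 1: φ=-45°, α=345°
  direction (0.9659, -0.2588); cell (4,3); t to first gridline: x 0.6729, y 1.3523 (then +1.0353 / +3.8637)
    (5,3) via x @ 0.6729
    (5,2) via y @ 1.3523
    (6,2) via x @ 1.7082
    (7,2) via x @ 2.7435  # hit
  → r_1 = 2.7435
beam 2: φ=0°, α=30°
  direction (0.8660, 0.5000); cell (4,3); t to first gridline: x 0.7506, y 1.3000 (then +1.1547 / +2.0000)
    (5,3) via x @ 0.7506
    (5,4) via y @ 1.3000  # hit
  → r_2 = 1.3000
beam 3: φ=45°, α=75°
  direction (0.2588, 0.9659); cell (4,3); t to first gridline: x 2.5114, y 0.6729 (then +3.8637 / +1.0353)
    (4,4) via y @ 0.6729
    (4,5) via y @ 1.7082  # hit
  → r_3 = 1.7082

ranges = [2.7435, 1.3000, 1.7082]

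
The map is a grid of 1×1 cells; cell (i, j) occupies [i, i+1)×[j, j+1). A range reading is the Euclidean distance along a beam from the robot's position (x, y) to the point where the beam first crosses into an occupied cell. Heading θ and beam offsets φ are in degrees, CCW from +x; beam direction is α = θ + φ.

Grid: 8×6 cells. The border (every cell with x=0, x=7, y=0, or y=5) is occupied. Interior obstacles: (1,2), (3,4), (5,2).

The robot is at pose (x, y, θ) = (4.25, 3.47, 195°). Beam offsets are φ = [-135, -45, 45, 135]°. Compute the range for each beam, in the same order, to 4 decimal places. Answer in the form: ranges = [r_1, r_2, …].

beam 1: φ=-135°, α=60°
  cosα=0.5000 sinα=0.8660 | (4,3) | tMaxX 1.5000 tMaxY 0.6120 | tΔX 2.0000 tΔY 1.1547
    t=0.6120 [y] (4,4)
    t=1.5000 [x] (5,4)
    t=1.7667 [y] (5,5) — stop
  → r_1 = 1.7667
beam 2: φ=-45°, α=150°
  cosα=-0.8660 sinα=0.5000 | (4,3) | tMaxX 0.2887 tMaxY 1.0600 | tΔX 1.1547 tΔY 2.0000
    t=0.2887 [x] (3,3)
    t=1.0600 [y] (3,4) — stop
  → r_2 = 1.0600
beam 3: φ=45°, α=240°
  cosα=-0.5000 sinα=-0.8660 | (4,3) | tMaxX 0.5000 tMaxY 0.5427 | tΔX 2.0000 tΔY 1.1547
    t=0.5000 [x] (3,3)
    t=0.5427 [y] (3,2)
    t=1.6974 [y] (3,1)
    t=2.5000 [x] (2,1)
    t=2.8521 [y] (2,0) — stop
  → r_3 = 2.8521
beam 4: φ=135°, α=330°
  cosα=0.8660 sinα=-0.5000 | (4,3) | tMaxX 0.8660 tMaxY 0.9400 | tΔX 1.1547 tΔY 2.0000
    t=0.8660 [x] (5,3)
    t=0.9400 [y] (5,2) — stop
  → r_4 = 0.9400

ranges = [1.7667, 1.0600, 2.8521, 0.9400]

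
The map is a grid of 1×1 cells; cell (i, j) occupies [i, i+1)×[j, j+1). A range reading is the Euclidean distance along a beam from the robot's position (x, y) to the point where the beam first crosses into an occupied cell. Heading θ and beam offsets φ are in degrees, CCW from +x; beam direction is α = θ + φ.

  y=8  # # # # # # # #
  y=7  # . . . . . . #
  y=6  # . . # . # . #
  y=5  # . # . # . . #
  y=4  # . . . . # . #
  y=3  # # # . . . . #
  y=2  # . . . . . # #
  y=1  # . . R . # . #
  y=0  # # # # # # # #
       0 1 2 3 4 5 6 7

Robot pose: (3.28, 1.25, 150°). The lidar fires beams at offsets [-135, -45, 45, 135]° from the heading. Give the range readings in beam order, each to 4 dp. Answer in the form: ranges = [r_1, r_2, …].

ranges = [1.7807, 1.8117, 0.9659, 0.2588]

beam 1: φ=-135°, α=15°
  dir = (cos 15°, sin 15°) = (0.9659, 0.2588); from cell (3,1)
  next x-line at t=0.7454, next y-line at t=2.8978; Δt_x=1.0353, Δt_y=3.8637
    x: enter (4,1) at t=0.7454
    x: enter (5,1) at t=1.7807 ← occupied
  → r_1 = 1.7807
beam 2: φ=-45°, α=105°
  dir = (cos 105°, sin 105°) = (-0.2588, 0.9659); from cell (3,1)
  next x-line at t=1.0818, next y-line at t=0.7765; Δt_x=3.8637, Δt_y=1.0353
    y: enter (3,2) at t=0.7765
    x: enter (2,2) at t=1.0818
    y: enter (2,3) at t=1.8117 ← occupied
  → r_2 = 1.8117
beam 3: φ=45°, α=195°
  dir = (cos 195°, sin 195°) = (-0.9659, -0.2588); from cell (3,1)
  next x-line at t=0.2899, next y-line at t=0.9659; Δt_x=1.0353, Δt_y=3.8637
    x: enter (2,1) at t=0.2899
    y: enter (2,0) at t=0.9659 ← occupied
  → r_3 = 0.9659
beam 4: φ=135°, α=285°
  dir = (cos 285°, sin 285°) = (0.2588, -0.9659); from cell (3,1)
  next x-line at t=2.7819, next y-line at t=0.2588; Δt_x=3.8637, Δt_y=1.0353
    y: enter (3,0) at t=0.2588 ← occupied
  → r_4 = 0.2588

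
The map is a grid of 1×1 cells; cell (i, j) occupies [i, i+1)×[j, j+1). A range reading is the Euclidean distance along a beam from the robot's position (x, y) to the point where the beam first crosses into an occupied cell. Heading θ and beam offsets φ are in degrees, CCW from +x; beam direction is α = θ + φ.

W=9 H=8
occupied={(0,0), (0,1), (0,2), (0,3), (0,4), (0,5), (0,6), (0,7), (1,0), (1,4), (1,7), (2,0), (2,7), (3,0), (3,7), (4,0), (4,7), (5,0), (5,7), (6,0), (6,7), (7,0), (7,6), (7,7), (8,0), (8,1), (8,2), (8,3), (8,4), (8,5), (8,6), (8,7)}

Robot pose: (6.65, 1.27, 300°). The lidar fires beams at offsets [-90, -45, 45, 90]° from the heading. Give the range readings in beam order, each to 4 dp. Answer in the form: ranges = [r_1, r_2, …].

ranges = [0.5400, 0.2795, 1.0432, 1.5588]

beam 1: φ=-90°, α=210°
  d=(-0.8660,-0.5000)  start (6,1)  tX=0.7506 tY=0.5400  stride 1/|dx|=1.1547 1/|dy|=2.0000
    cross y-line → (6,0), t=0.5400 (wall)
  → r_1 = 0.5400
beam 2: φ=-45°, α=255°
  d=(-0.2588,-0.9659)  start (6,1)  tX=2.5114 tY=0.2795  stride 1/|dx|=3.8637 1/|dy|=1.0353
    cross y-line → (6,0), t=0.2795 (wall)
  → r_2 = 0.2795
beam 3: φ=45°, α=345°
  d=(0.9659,-0.2588)  start (6,1)  tX=0.3623 tY=1.0432  stride 1/|dx|=1.0353 1/|dy|=3.8637
    cross x-line → (7,1), t=0.3623
    cross y-line → (7,0), t=1.0432 (wall)
  → r_3 = 1.0432
beam 4: φ=90°, α=30°
  d=(0.8660,0.5000)  start (6,1)  tX=0.4041 tY=1.4600  stride 1/|dx|=1.1547 1/|dy|=2.0000
    cross x-line → (7,1), t=0.4041
    cross y-line → (7,2), t=1.4600
    cross x-line → (8,2), t=1.5588 (wall)
  → r_4 = 1.5588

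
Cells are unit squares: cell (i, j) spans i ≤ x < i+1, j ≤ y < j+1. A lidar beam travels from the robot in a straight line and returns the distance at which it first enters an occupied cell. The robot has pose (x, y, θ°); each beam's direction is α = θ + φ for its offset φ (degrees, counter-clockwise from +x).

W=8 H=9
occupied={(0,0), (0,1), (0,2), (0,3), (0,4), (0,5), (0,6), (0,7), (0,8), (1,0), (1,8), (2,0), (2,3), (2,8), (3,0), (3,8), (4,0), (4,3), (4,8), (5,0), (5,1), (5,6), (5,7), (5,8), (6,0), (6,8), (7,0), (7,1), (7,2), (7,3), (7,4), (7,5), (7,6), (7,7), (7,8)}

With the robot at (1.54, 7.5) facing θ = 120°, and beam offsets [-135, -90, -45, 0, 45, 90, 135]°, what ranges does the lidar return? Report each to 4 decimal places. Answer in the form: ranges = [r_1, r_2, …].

ranges = [3.5821, 1.0000, 0.5176, 0.5774, 0.5590, 0.6235, 2.0864]

beam 1: φ=-135°, α=345°
  cosα=0.9659 sinα=-0.2588 | (1,7) | tMaxX 0.4762 tMaxY 1.9319 | tΔX 1.0353 tΔY 3.8637
    t=0.4762 [x] (2,7)
    t=1.5115 [x] (3,7)
    t=1.9319 [y] (3,6)
    t=2.5468 [x] (4,6)
    t=3.5821 [x] (5,6) — stop
  → r_1 = 3.5821
beam 2: φ=-90°, α=30°
  cosα=0.8660 sinα=0.5000 | (1,7) | tMaxX 0.5312 tMaxY 1.0000 | tΔX 1.1547 tΔY 2.0000
    t=0.5312 [x] (2,7)
    t=1.0000 [y] (2,8) — stop
  → r_2 = 1.0000
beam 3: φ=-45°, α=75°
  cosα=0.2588 sinα=0.9659 | (1,7) | tMaxX 1.7773 tMaxY 0.5176 | tΔX 3.8637 tΔY 1.0353
    t=0.5176 [y] (1,8) — stop
  → r_3 = 0.5176
beam 4: φ=0°, α=120°
  cosα=-0.5000 sinα=0.8660 | (1,7) | tMaxX 1.0800 tMaxY 0.5774 | tΔX 2.0000 tΔY 1.1547
    t=0.5774 [y] (1,8) — stop
  → r_4 = 0.5774
beam 5: φ=45°, α=165°
  cosα=-0.9659 sinα=0.2588 | (1,7) | tMaxX 0.5590 tMaxY 1.9319 | tΔX 1.0353 tΔY 3.8637
    t=0.5590 [x] (0,7) — stop
  → r_5 = 0.5590
beam 6: φ=90°, α=210°
  cosα=-0.8660 sinα=-0.5000 | (1,7) | tMaxX 0.6235 tMaxY 1.0000 | tΔX 1.1547 tΔY 2.0000
    t=0.6235 [x] (0,7) — stop
  → r_6 = 0.6235
beam 7: φ=135°, α=255°
  cosα=-0.2588 sinα=-0.9659 | (1,7) | tMaxX 2.0864 tMaxY 0.5176 | tΔX 3.8637 tΔY 1.0353
    t=0.5176 [y] (1,6)
    t=1.5529 [y] (1,5)
    t=2.0864 [x] (0,5) — stop
  → r_7 = 2.0864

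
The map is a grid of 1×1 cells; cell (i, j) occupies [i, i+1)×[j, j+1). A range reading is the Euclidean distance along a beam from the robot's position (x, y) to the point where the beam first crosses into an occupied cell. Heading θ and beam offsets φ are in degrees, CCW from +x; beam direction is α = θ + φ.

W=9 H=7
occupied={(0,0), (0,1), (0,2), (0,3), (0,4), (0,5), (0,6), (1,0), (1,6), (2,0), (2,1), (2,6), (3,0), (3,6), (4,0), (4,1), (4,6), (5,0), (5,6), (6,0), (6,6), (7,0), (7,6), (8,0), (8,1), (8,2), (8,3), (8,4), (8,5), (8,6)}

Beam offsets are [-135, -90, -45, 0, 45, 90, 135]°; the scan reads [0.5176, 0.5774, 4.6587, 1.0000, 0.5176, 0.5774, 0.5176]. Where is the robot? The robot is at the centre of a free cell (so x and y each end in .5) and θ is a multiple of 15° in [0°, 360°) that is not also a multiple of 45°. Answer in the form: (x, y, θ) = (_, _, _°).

Enumerate (i+0.5, j+0.5, θ) over the 33 free cells and 16 admissible headings. For each, cast all 7 beams and compare to the given ranges.
  (4.5, 5.5, 345°): beam 1 = 4.0415 ≠ 0.5176 ✗
  (5.5, 3.5, 345°): beam 1 = 3.0000 ≠ 0.5176 ✗
  (1.5, 3.5, 15°): beam 1 = 1.0000 ≠ 0.5176 ✗
  …
  (1.5, 1.5, 120°): r_1=0.5176, r_2=0.5774, r_3=4.6587, r_4=1.0000, r_5=0.5176, r_6=0.5774, r_7=0.5176 — all match ✓
Only this pose fits every beam.

(x, y, θ) = (1.5, 1.5, 120°)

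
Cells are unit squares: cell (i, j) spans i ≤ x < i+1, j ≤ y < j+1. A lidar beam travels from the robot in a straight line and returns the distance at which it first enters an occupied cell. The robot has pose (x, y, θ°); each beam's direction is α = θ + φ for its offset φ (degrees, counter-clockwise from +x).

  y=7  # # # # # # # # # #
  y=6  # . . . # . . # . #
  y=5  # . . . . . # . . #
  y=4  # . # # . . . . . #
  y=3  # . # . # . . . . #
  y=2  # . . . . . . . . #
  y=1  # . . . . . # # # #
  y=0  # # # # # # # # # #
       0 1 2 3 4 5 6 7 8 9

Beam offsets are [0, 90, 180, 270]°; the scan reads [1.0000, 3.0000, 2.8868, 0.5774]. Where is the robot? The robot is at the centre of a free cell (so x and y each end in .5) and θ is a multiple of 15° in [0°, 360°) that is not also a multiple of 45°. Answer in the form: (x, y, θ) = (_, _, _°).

(x, y, θ) = (7.5, 2.5, 330°)

The pose lattice has 38·16 = 608 candidates. Test each by forward raycasting.
  (7.5, 3.5, 285°): beam 1 = 1.5529 ≠ 1.0000 ✗
  (3.5, 3.5, 210°): beam 1 = 0.5774 ≠ 1.0000 ✗
  (4.5, 2.5, 210°): beam 1 = 3.0000 ≠ 1.0000 ✗
  (1.5, 4.5, 15°): beam 1 = 0.5176 ≠ 1.0000 ✗
  …
  (7.5, 2.5, 330°): r_1=1.0000, r_2=3.0000, r_3=2.8868, r_4=0.5774 — all match ✓
No second candidate reproduces the full scan.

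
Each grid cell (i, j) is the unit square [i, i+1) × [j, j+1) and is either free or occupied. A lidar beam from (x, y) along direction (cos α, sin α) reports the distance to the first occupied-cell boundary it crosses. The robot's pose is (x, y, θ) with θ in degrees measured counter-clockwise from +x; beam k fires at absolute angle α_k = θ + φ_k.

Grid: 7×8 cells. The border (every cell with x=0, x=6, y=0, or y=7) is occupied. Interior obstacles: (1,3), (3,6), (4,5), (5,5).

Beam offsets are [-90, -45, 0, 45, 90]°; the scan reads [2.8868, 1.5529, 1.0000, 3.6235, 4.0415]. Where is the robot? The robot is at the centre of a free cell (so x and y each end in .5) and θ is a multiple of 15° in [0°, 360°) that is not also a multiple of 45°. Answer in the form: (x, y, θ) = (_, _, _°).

(x, y, θ) = (2.5, 4.5, 210°)

Enumerate (i+0.5, j+0.5, θ) over the 26 free cells and 16 admissible headings. For each, cast all 5 beams and compare to the given ranges.
  (2.5, 6.5, 150°): beam 1 = 0.5774 ≠ 2.8868 ✗
  (5.5, 3.5, 15°): beam 1 = 1.9319 ≠ 2.8868 ✗
  (5.5, 2.5, 15°): beam 1 = 1.5529 ≠ 2.8868 ✗
  (5.5, 2.5, 210°): beam 2 = 3.6235 ≠ 1.5529 ✗
  …
  (2.5, 4.5, 210°): r_1=2.8868, r_2=1.5529, r_3=1.0000, r_4=3.6235, r_5=4.0415 — all match ✓
Only this pose fits every beam.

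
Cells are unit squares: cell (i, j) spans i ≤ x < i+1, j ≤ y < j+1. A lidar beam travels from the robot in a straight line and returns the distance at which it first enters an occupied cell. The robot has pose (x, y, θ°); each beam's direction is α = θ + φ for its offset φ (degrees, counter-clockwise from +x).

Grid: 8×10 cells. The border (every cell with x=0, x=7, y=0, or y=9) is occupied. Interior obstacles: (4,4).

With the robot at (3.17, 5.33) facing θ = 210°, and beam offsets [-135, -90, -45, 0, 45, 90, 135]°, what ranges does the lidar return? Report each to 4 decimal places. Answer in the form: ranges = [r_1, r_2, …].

beam 1: φ=-135°, α=75°
  dir = (cos 75°, sin 75°) = (0.2588, 0.9659); from cell (3,5)
  next x-line at t=3.2069, next y-line at t=0.6936; Δt_x=3.8637, Δt_y=1.0353
    y: enter (3,6) at t=0.6936
    y: enter (3,7) at t=1.7289
    y: enter (3,8) at t=2.7642
    x: enter (4,8) at t=3.2069
    y: enter (4,9) at t=3.7995 ← occupied
  → r_1 = 3.7995
beam 2: φ=-90°, α=120°
  dir = (cos 120°, sin 120°) = (-0.5000, 0.8660); from cell (3,5)
  next x-line at t=0.3400, next y-line at t=0.7736; Δt_x=2.0000, Δt_y=1.1547
    x: enter (2,5) at t=0.3400
    y: enter (2,6) at t=0.7736
    y: enter (2,7) at t=1.9283
    x: enter (1,7) at t=2.3400
    y: enter (1,8) at t=3.0831
    y: enter (1,9) at t=4.2378 ← occupied
  → r_2 = 4.2378
beam 3: φ=-45°, α=165°
  dir = (cos 165°, sin 165°) = (-0.9659, 0.2588); from cell (3,5)
  next x-line at t=0.1760, next y-line at t=2.5887; Δt_x=1.0353, Δt_y=3.8637
    x: enter (2,5) at t=0.1760
    x: enter (1,5) at t=1.2113
    x: enter (0,5) at t=2.2465 ← occupied
  → r_3 = 2.2465
beam 4: φ=0°, α=210°
  dir = (cos 210°, sin 210°) = (-0.8660, -0.5000); from cell (3,5)
  next x-line at t=0.1963, next y-line at t=0.6600; Δt_x=1.1547, Δt_y=2.0000
    x: enter (2,5) at t=0.1963
    y: enter (2,4) at t=0.6600
    x: enter (1,4) at t=1.3510
    x: enter (0,4) at t=2.5057 ← occupied
  → r_4 = 2.5057
beam 5: φ=45°, α=255°
  dir = (cos 255°, sin 255°) = (-0.2588, -0.9659); from cell (3,5)
  next x-line at t=0.6568, next y-line at t=0.3416; Δt_x=3.8637, Δt_y=1.0353
    y: enter (3,4) at t=0.3416
    x: enter (2,4) at t=0.6568
    y: enter (2,3) at t=1.3769
    y: enter (2,2) at t=2.4122
    y: enter (2,1) at t=3.4475
    y: enter (2,0) at t=4.4827 ← occupied
  → r_5 = 4.4827
beam 6: φ=90°, α=300°
  dir = (cos 300°, sin 300°) = (0.5000, -0.8660); from cell (3,5)
  next x-line at t=1.6600, next y-line at t=0.3811; Δt_x=2.0000, Δt_y=1.1547
    y: enter (3,4) at t=0.3811
    y: enter (3,3) at t=1.5358
    x: enter (4,3) at t=1.6600
    y: enter (4,2) at t=2.6905
    x: enter (5,2) at t=3.6600
    y: enter (5,1) at t=3.8452
    y: enter (5,0) at t=4.9999 ← occupied
  → r_6 = 4.9999
beam 7: φ=135°, α=345°
  dir = (cos 345°, sin 345°) = (0.9659, -0.2588); from cell (3,5)
  next x-line at t=0.8593, next y-line at t=1.2750; Δt_x=1.0353, Δt_y=3.8637
    x: enter (4,5) at t=0.8593
    y: enter (4,4) at t=1.2750 ← occupied
  → r_7 = 1.2750

ranges = [3.7995, 4.2378, 2.2465, 2.5057, 4.4827, 4.9999, 1.2750]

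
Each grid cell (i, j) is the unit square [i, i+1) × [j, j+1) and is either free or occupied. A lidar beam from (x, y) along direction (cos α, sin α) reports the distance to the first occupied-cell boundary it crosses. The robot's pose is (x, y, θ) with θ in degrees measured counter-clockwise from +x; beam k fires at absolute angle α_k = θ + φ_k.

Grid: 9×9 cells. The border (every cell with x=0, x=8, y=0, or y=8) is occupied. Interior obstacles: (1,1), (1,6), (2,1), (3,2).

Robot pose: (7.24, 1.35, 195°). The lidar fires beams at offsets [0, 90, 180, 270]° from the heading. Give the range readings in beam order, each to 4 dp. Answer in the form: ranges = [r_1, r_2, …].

ranges = [1.3523, 0.3623, 0.7868, 6.8846]

beam 1: φ=0°, α=195°
  cosα=-0.9659 sinα=-0.2588 | (7,1) | tMaxX 0.2485 tMaxY 1.3523 | tΔX 1.0353 tΔY 3.8637
    t=0.2485 [x] (6,1)
    t=1.2837 [x] (5,1)
    t=1.3523 [y] (5,0) — stop
  → r_1 = 1.3523
beam 2: φ=90°, α=285°
  cosα=0.2588 sinα=-0.9659 | (7,1) | tMaxX 2.9364 tMaxY 0.3623 | tΔX 3.8637 tΔY 1.0353
    t=0.3623 [y] (7,0) — stop
  → r_2 = 0.3623
beam 3: φ=180°, α=15°
  cosα=0.9659 sinα=0.2588 | (7,1) | tMaxX 0.7868 tMaxY 2.5114 | tΔX 1.0353 tΔY 3.8637
    t=0.7868 [x] (8,1) — stop
  → r_3 = 0.7868
beam 4: φ=270°, α=105°
  cosα=-0.2588 sinα=0.9659 | (7,1) | tMaxX 0.9273 tMaxY 0.6729 | tΔX 3.8637 tΔY 1.0353
    t=0.6729 [y] (7,2)
    t=0.9273 [x] (6,2)
    t=1.7082 [y] (6,3)
    t=2.7435 [y] (6,4)
    t=3.7788 [y] (6,5)
    t=4.7910 [x] (5,5)
    t=4.8140 [y] (5,6)
    t=5.8493 [y] (5,7)
    t=6.8846 [y] (5,8) — stop
  → r_4 = 6.8846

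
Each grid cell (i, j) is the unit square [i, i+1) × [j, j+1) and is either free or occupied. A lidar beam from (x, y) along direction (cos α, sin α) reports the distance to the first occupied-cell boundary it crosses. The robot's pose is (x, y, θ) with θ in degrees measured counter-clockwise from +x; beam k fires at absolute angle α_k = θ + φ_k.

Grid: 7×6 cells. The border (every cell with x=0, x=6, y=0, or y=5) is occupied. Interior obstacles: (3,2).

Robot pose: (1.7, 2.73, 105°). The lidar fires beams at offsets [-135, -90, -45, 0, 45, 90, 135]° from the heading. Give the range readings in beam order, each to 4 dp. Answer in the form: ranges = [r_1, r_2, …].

beam 1: φ=-135°, α=330°
  d=(0.8660,-0.5000)  start (1,2)  tX=0.3464 tY=1.4600  stride 1/|dx|=1.1547 1/|dy|=2.0000
    cross x-line → (2,2), t=0.3464
    cross y-line → (2,1), t=1.4600
    cross x-line → (3,1), t=1.5011
    cross x-line → (4,1), t=2.6558
    cross y-line → (4,0), t=3.4600 (wall)
  → r_1 = 3.4600
beam 2: φ=-90°, α=15°
  d=(0.9659,0.2588)  start (1,2)  tX=0.3106 tY=1.0432  stride 1/|dx|=1.0353 1/|dy|=3.8637
    cross x-line → (2,2), t=0.3106
    cross y-line → (2,3), t=1.0432
    cross x-line → (3,3), t=1.3459
    cross x-line → (4,3), t=2.3811
    cross x-line → (5,3), t=3.4164
    cross x-line → (6,3), t=4.4517 (wall)
  → r_2 = 4.4517
beam 3: φ=-45°, α=60°
  d=(0.5000,0.8660)  start (1,2)  tX=0.6000 tY=0.3118  stride 1/|dx|=2.0000 1/|dy|=1.1547
    cross y-line → (1,3), t=0.3118
    cross x-line → (2,3), t=0.6000
    cross y-line → (2,4), t=1.4665
    cross x-line → (3,4), t=2.6000
    cross y-line → (3,5), t=2.6212 (wall)
  → r_3 = 2.6212
beam 4: φ=0°, α=105°
  d=(-0.2588,0.9659)  start (1,2)  tX=2.7046 tY=0.2795  stride 1/|dx|=3.8637 1/|dy|=1.0353
    cross y-line → (1,3), t=0.2795
    cross y-line → (1,4), t=1.3148
    cross y-line → (1,5), t=2.3501 (wall)
  → r_4 = 2.3501
beam 5: φ=45°, α=150°
  d=(-0.8660,0.5000)  start (1,2)  tX=0.8083 tY=0.5400  stride 1/|dx|=1.1547 1/|dy|=2.0000
    cross y-line → (1,3), t=0.5400
    cross x-line → (0,3), t=0.8083 (wall)
  → r_5 = 0.8083
beam 6: φ=90°, α=195°
  d=(-0.9659,-0.2588)  start (1,2)  tX=0.7247 tY=2.8205  stride 1/|dx|=1.0353 1/|dy|=3.8637
    cross x-line → (0,2), t=0.7247 (wall)
  → r_6 = 0.7247
beam 7: φ=135°, α=240°
  d=(-0.5000,-0.8660)  start (1,2)  tX=1.4000 tY=0.8429  stride 1/|dx|=2.0000 1/|dy|=1.1547
    cross y-line → (1,1), t=0.8429
    cross x-line → (0,1), t=1.4000 (wall)
  → r_7 = 1.4000

ranges = [3.4600, 4.4517, 2.6212, 2.3501, 0.8083, 0.7247, 1.4000]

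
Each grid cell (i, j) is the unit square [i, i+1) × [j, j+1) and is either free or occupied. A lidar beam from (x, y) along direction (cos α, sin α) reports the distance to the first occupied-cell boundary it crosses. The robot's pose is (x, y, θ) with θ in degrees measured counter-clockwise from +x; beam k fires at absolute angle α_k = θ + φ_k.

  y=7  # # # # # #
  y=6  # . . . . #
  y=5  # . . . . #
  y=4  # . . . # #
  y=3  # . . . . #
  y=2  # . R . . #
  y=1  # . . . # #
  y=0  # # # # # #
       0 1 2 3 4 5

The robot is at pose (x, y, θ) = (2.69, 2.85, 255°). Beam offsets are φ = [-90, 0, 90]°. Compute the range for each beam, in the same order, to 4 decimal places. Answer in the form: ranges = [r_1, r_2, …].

ranges = [1.7496, 1.9153, 2.3915]

beam 1: φ=-90°, α=165°
  direction (-0.9659, 0.2588); cell (2,2); t to first gridline: x 0.7143, y 0.5796 (then +1.0353 / +3.8637)
    (2,3) via y @ 0.5796
    (1,3) via x @ 0.7143
    (0,3) via x @ 1.7496  # hit
  → r_1 = 1.7496
beam 2: φ=0°, α=255°
  direction (-0.2588, -0.9659); cell (2,2); t to first gridline: x 2.6660, y 0.8800 (then +3.8637 / +1.0353)
    (2,1) via y @ 0.8800
    (2,0) via y @ 1.9153  # hit
  → r_2 = 1.9153
beam 3: φ=90°, α=345°
  direction (0.9659, -0.2588); cell (2,2); t to first gridline: x 0.3209, y 3.2841 (then +1.0353 / +3.8637)
    (3,2) via x @ 0.3209
    (4,2) via x @ 1.3562
    (5,2) via x @ 2.3915  # hit
  → r_3 = 2.3915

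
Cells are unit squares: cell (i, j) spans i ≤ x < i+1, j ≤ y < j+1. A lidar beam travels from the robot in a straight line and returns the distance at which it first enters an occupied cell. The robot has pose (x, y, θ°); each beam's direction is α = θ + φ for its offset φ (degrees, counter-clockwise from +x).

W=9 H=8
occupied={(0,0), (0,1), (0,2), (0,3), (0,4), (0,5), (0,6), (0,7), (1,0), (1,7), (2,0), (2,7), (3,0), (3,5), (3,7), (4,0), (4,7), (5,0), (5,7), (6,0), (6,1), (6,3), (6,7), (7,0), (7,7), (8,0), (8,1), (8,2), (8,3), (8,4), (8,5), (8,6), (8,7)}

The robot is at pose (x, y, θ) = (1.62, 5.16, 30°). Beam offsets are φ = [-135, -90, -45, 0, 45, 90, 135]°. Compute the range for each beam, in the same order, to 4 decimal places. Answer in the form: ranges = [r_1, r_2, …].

ranges = [2.3955, 4.8036, 4.5345, 1.5935, 1.9049, 1.2400, 0.6419]

beam 1: φ=-135°, α=255°
  d=(-0.2588,-0.9659)  start (1,5)  tX=2.3955 tY=0.1656  stride 1/|dx|=3.8637 1/|dy|=1.0353
    cross y-line → (1,4), t=0.1656
    cross y-line → (1,3), t=1.2009
    cross y-line → (1,2), t=2.2362
    cross x-line → (0,2), t=2.3955 (wall)
  → r_1 = 2.3955
beam 2: φ=-90°, α=300°
  d=(0.5000,-0.8660)  start (1,5)  tX=0.7600 tY=0.1848  stride 1/|dx|=2.0000 1/|dy|=1.1547
    cross y-line → (1,4), t=0.1848
    cross x-line → (2,4), t=0.7600
    cross y-line → (2,3), t=1.3395
    cross y-line → (2,2), t=2.4942
    cross x-line → (3,2), t=2.7600
    cross y-line → (3,1), t=3.6489
    cross x-line → (4,1), t=4.7600
    cross y-line → (4,0), t=4.8036 (wall)
  → r_2 = 4.8036
beam 3: φ=-45°, α=345°
  d=(0.9659,-0.2588)  start (1,5)  tX=0.3934 tY=0.6182  stride 1/|dx|=1.0353 1/|dy|=3.8637
    cross x-line → (2,5), t=0.3934
    cross y-line → (2,4), t=0.6182
    cross x-line → (3,4), t=1.4287
    cross x-line → (4,4), t=2.4640
    cross x-line → (5,4), t=3.4992
    cross y-line → (5,3), t=4.4819
    cross x-line → (6,3), t=4.5345 (wall)
  → r_3 = 4.5345
beam 4: φ=0°, α=30°
  d=(0.8660,0.5000)  start (1,5)  tX=0.4388 tY=1.6800  stride 1/|dx|=1.1547 1/|dy|=2.0000
    cross x-line → (2,5), t=0.4388
    cross x-line → (3,5), t=1.5935 (wall)
  → r_4 = 1.5935
beam 5: φ=45°, α=75°
  d=(0.2588,0.9659)  start (1,5)  tX=1.4682 tY=0.8696  stride 1/|dx|=3.8637 1/|dy|=1.0353
    cross y-line → (1,6), t=0.8696
    cross x-line → (2,6), t=1.4682
    cross y-line → (2,7), t=1.9049 (wall)
  → r_5 = 1.9049
beam 6: φ=90°, α=120°
  d=(-0.5000,0.8660)  start (1,5)  tX=1.2400 tY=0.9699  stride 1/|dx|=2.0000 1/|dy|=1.1547
    cross y-line → (1,6), t=0.9699
    cross x-line → (0,6), t=1.2400 (wall)
  → r_6 = 1.2400
beam 7: φ=135°, α=165°
  d=(-0.9659,0.2588)  start (1,5)  tX=0.6419 tY=3.2455  stride 1/|dx|=1.0353 1/|dy|=3.8637
    cross x-line → (0,5), t=0.6419 (wall)
  → r_7 = 0.6419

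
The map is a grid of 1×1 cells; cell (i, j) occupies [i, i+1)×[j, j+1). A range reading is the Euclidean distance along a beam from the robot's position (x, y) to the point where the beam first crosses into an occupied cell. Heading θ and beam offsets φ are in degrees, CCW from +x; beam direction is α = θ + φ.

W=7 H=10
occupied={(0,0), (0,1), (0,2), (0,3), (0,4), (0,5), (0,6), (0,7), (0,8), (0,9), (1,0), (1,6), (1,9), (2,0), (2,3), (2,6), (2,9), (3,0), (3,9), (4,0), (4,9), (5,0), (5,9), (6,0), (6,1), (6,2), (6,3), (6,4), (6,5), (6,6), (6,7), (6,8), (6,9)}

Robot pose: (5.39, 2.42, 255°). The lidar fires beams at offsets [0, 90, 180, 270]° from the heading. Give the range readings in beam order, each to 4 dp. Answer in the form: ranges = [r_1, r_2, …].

ranges = [1.4701, 0.6315, 2.3569, 2.4743]

beam 1: φ=0°, α=255°
  direction (-0.2588, -0.9659); cell (5,2); t to first gridline: x 1.5068, y 0.4348 (then +3.8637 / +1.0353)
    (5,1) via y @ 0.4348
    (5,0) via y @ 1.4701  # hit
  → r_1 = 1.4701
beam 2: φ=90°, α=345°
  direction (0.9659, -0.2588); cell (5,2); t to first gridline: x 0.6315, y 1.6228 (then +1.0353 / +3.8637)
    (6,2) via x @ 0.6315  # hit
  → r_2 = 0.6315
beam 3: φ=180°, α=75°
  direction (0.2588, 0.9659); cell (5,2); t to first gridline: x 2.3569, y 0.6005 (then +3.8637 / +1.0353)
    (5,3) via y @ 0.6005
    (5,4) via y @ 1.6357
    (6,4) via x @ 2.3569  # hit
  → r_3 = 2.3569
beam 4: φ=270°, α=165°
  direction (-0.9659, 0.2588); cell (5,2); t to first gridline: x 0.4038, y 2.2409 (then +1.0353 / +3.8637)
    (4,2) via x @ 0.4038
    (3,2) via x @ 1.4390
    (3,3) via y @ 2.2409
    (2,3) via x @ 2.4743  # hit
  → r_4 = 2.4743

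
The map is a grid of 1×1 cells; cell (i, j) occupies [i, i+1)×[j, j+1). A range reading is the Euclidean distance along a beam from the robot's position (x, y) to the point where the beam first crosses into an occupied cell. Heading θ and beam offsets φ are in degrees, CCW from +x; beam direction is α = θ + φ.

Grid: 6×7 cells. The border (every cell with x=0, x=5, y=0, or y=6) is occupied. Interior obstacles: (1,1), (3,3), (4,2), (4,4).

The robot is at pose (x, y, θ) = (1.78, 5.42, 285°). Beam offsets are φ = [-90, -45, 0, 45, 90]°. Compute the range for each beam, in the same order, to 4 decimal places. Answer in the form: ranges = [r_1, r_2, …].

beam 1: φ=-90°, α=195°
  dir = (cos 195°, sin 195°) = (-0.9659, -0.2588); from cell (1,5)
  next x-line at t=0.8075, next y-line at t=1.6228; Δt_x=1.0353, Δt_y=3.8637
    x: enter (0,5) at t=0.8075 ← occupied
  → r_1 = 0.8075
beam 2: φ=-45°, α=240°
  dir = (cos 240°, sin 240°) = (-0.5000, -0.8660); from cell (1,5)
  next x-line at t=1.5600, next y-line at t=0.4850; Δt_x=2.0000, Δt_y=1.1547
    y: enter (1,4) at t=0.4850
    x: enter (0,4) at t=1.5600 ← occupied
  → r_2 = 1.5600
beam 3: φ=0°, α=285°
  dir = (cos 285°, sin 285°) = (0.2588, -0.9659); from cell (1,5)
  next x-line at t=0.8500, next y-line at t=0.4348; Δt_x=3.8637, Δt_y=1.0353
    y: enter (1,4) at t=0.4348
    x: enter (2,4) at t=0.8500
    y: enter (2,3) at t=1.4701
    y: enter (2,2) at t=2.5054
    y: enter (2,1) at t=3.5406
    y: enter (2,0) at t=4.5759 ← occupied
  → r_3 = 4.5759
beam 4: φ=45°, α=330°
  dir = (cos 330°, sin 330°) = (0.8660, -0.5000); from cell (1,5)
  next x-line at t=0.2540, next y-line at t=0.8400; Δt_x=1.1547, Δt_y=2.0000
    x: enter (2,5) at t=0.2540
    y: enter (2,4) at t=0.8400
    x: enter (3,4) at t=1.4087
    x: enter (4,4) at t=2.5634 ← occupied
  → r_4 = 2.5634
beam 5: φ=90°, α=15°
  dir = (cos 15°, sin 15°) = (0.9659, 0.2588); from cell (1,5)
  next x-line at t=0.2278, next y-line at t=2.2409; Δt_x=1.0353, Δt_y=3.8637
    x: enter (2,5) at t=0.2278
    x: enter (3,5) at t=1.2630
    y: enter (3,6) at t=2.2409 ← occupied
  → r_5 = 2.2409

ranges = [0.8075, 1.5600, 4.5759, 2.5634, 2.2409]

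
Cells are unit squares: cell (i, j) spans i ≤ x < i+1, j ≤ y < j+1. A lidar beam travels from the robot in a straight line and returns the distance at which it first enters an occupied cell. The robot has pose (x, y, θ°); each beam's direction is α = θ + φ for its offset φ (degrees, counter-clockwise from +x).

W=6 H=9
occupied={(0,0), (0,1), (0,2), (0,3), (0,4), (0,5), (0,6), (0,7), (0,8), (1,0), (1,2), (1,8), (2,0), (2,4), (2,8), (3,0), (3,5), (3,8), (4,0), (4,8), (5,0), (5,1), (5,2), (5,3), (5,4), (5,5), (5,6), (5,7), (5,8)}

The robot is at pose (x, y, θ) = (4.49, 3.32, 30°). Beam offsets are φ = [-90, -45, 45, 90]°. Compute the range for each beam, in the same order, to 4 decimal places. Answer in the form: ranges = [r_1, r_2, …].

beam 1: φ=-90°, α=300°
  direction (0.5000, -0.8660); cell (4,3); t to first gridline: x 1.0200, y 0.3695 (then +2.0000 / +1.1547)
    (4,2) via y @ 0.3695
    (5,2) via x @ 1.0200  # hit
  → r_1 = 1.0200
beam 2: φ=-45°, α=345°
  direction (0.9659, -0.2588); cell (4,3); t to first gridline: x 0.5280, y 1.2364 (then +1.0353 / +3.8637)
    (5,3) via x @ 0.5280  # hit
  → r_2 = 0.5280
beam 3: φ=45°, α=75°
  direction (0.2588, 0.9659); cell (4,3); t to first gridline: x 1.9705, y 0.7040 (then +3.8637 / +1.0353)
    (4,4) via y @ 0.7040
    (4,5) via y @ 1.7393
    (5,5) via x @ 1.9705  # hit
  → r_3 = 1.9705
beam 4: φ=90°, α=120°
  direction (-0.5000, 0.8660); cell (4,3); t to first gridline: x 0.9800, y 0.7852 (then +2.0000 / +1.1547)
    (4,4) via y @ 0.7852
    (3,4) via x @ 0.9800
    (3,5) via y @ 1.9399  # hit
  → r_4 = 1.9399

ranges = [1.0200, 0.5280, 1.9705, 1.9399]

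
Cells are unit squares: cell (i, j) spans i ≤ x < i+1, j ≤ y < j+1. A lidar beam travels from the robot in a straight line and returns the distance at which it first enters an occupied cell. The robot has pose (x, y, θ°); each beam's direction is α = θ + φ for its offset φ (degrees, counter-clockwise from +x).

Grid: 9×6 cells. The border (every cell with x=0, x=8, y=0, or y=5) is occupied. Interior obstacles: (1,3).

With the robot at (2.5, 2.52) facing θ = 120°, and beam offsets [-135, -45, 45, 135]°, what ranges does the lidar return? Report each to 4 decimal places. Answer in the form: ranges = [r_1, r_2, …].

beam 1: φ=-135°, α=345°
  d=(0.9659,-0.2588)  start (2,2)  tX=0.5176 tY=2.0091  stride 1/|dx|=1.0353 1/|dy|=3.8637
    cross x-line → (3,2), t=0.5176
    cross x-line → (4,2), t=1.5529
    cross y-line → (4,1), t=2.0091
    cross x-line → (5,1), t=2.5882
    cross x-line → (6,1), t=3.6235
    cross x-line → (7,1), t=4.6587
    cross x-line → (8,1), t=5.6940 (wall)
  → r_1 = 5.6940
beam 2: φ=-45°, α=75°
  d=(0.2588,0.9659)  start (2,2)  tX=1.9319 tY=0.4969  stride 1/|dx|=3.8637 1/|dy|=1.0353
    cross y-line → (2,3), t=0.4969
    cross y-line → (2,4), t=1.5322
    cross x-line → (3,4), t=1.9319
    cross y-line → (3,5), t=2.5675 (wall)
  → r_2 = 2.5675
beam 3: φ=45°, α=165°
  d=(-0.9659,0.2588)  start (2,2)  tX=0.5176 tY=1.8546  stride 1/|dx|=1.0353 1/|dy|=3.8637
    cross x-line → (1,2), t=0.5176
    cross x-line → (0,2), t=1.5529 (wall)
  → r_3 = 1.5529
beam 4: φ=135°, α=255°
  d=(-0.2588,-0.9659)  start (2,2)  tX=1.9319 tY=0.5383  stride 1/|dx|=3.8637 1/|dy|=1.0353
    cross y-line → (2,1), t=0.5383
    cross y-line → (2,0), t=1.5736 (wall)
  → r_4 = 1.5736

ranges = [5.6940, 2.5675, 1.5529, 1.5736]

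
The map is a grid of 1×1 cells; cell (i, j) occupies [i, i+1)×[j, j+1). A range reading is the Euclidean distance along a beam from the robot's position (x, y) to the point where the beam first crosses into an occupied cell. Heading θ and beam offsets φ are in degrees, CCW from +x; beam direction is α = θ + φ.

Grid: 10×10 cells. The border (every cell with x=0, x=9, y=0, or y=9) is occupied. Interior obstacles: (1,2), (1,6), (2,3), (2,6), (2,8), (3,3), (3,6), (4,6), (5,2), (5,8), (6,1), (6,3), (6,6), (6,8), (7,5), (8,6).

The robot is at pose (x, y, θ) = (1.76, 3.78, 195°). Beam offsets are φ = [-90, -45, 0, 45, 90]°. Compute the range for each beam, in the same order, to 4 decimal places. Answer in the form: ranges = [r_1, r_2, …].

ranges = [2.2983, 0.8776, 0.7868, 0.9007, 0.8075]

beam 1: φ=-90°, α=105°
  cosα=-0.2588 sinα=0.9659 | (1,3) | tMaxX 2.9364 tMaxY 0.2278 | tΔX 3.8637 tΔY 1.0353
    t=0.2278 [y] (1,4)
    t=1.2630 [y] (1,5)
    t=2.2983 [y] (1,6) — stop
  → r_1 = 2.2983
beam 2: φ=-45°, α=150°
  cosα=-0.8660 sinα=0.5000 | (1,3) | tMaxX 0.8776 tMaxY 0.4400 | tΔX 1.1547 tΔY 2.0000
    t=0.4400 [y] (1,4)
    t=0.8776 [x] (0,4) — stop
  → r_2 = 0.8776
beam 3: φ=0°, α=195°
  cosα=-0.9659 sinα=-0.2588 | (1,3) | tMaxX 0.7868 tMaxY 3.0137 | tΔX 1.0353 tΔY 3.8637
    t=0.7868 [x] (0,3) — stop
  → r_3 = 0.7868
beam 4: φ=45°, α=240°
  cosα=-0.5000 sinα=-0.8660 | (1,3) | tMaxX 1.5200 tMaxY 0.9007 | tΔX 2.0000 tΔY 1.1547
    t=0.9007 [y] (1,2) — stop
  → r_4 = 0.9007
beam 5: φ=90°, α=285°
  cosα=0.2588 sinα=-0.9659 | (1,3) | tMaxX 0.9273 tMaxY 0.8075 | tΔX 3.8637 tΔY 1.0353
    t=0.8075 [y] (1,2) — stop
  → r_5 = 0.8075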